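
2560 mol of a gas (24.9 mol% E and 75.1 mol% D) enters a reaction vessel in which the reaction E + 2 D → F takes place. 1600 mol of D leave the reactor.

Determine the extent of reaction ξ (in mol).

ξ = 161 mol

For D: n = n₀ − 2ξ → 1600 = 1923 − 2ξ, giving ξ = 161.3 mol.
Outlet amounts (n = n₀ + ν ξ):
  E: 637.4 − 1(161.3) = 476.2
  D: 1923 − 2(161.3) = 1600
  F: 0 + 1(161.3) = 161.3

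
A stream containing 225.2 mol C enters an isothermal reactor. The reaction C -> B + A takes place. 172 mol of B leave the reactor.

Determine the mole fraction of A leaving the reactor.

For B: n = n₀ + 1ξ → 172 = 0 + 1ξ, giving ξ = 172 mol.
Outlet amounts (n = n₀ + ν ξ):
  C: 225.2 − 1(172) = 53.2
  B: 0 + 1(172) = 172
  A: 0 + 1(172) = 172
Total out = 397.2 mol; y_A = 172 / 397.2 = 0.433.

0.433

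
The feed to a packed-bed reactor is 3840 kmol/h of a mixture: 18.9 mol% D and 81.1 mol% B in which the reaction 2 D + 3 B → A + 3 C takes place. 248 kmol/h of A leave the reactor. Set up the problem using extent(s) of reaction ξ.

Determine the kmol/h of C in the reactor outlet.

For A: n = n₀ + 1ξ → 248 = 0 + 1ξ, giving ξ = 248 kmol/h.
Outlet amounts (n = n₀ + ν ξ):
  D: 725.8 − 2(248) = 229.8
  B: 3114 − 3(248) = 2370
  A: 0 + 1(248) = 248
  C: 0 + 3(248) = 744

744 kmol/h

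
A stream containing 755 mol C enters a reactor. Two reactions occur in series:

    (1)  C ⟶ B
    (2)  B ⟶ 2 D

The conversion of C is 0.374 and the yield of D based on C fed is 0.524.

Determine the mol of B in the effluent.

Conversion of C: C consumed = 1ξ₁ = 0.374 × 755 → ξ₁ = 282.4 mol.
Yield of D: 2ξ₂ / 755 = 0.524 → ξ₂ = 197.8 mol.
Outlet amounts (n = n₀ + Σ ν·ξ):
  C: 755 − 1(282.4) = 472.6
  B: 0 + 1(282.4) − 1(197.8) = 84.56
  D: 0 + 2(197.8) = 395.6

84.6 mol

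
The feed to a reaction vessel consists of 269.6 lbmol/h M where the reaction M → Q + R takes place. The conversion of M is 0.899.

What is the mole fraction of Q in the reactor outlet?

M reacted = 0.899 × 269.6 = 242.4 lbmol/h; ν_M = −1, so ξ = 242.4/1 = 242.4 lbmol/h.
Outlet amounts (n = n₀ + ν ξ):
  M: 269.6 − 1(242.4) = 27.23
  Q: 0 + 1(242.4) = 242.4
  R: 0 + 1(242.4) = 242.4
Total out = 512 lbmol/h; y_Q = 242.4 / 512 = 0.4734.

0.473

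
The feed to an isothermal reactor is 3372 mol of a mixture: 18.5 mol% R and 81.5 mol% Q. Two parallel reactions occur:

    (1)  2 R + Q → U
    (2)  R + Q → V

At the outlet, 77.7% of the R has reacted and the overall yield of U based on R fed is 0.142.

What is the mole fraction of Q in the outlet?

0.815

Yield of U: 1ξ₁ / 623.8 = 0.142 → ξ₁ = 88.58 mol.
Conversion of R: 2ξ₁ + 1ξ₂ = 0.777 × 623.8 = 484.7 → ξ₂ = 307.5 mol.
Outlet amounts (n = n₀ + Σ ν·ξ):
  R: 623.8 − 2(88.58) − 1(307.5) = 139.1
  Q: 2748 − 1(88.58) − 1(307.5) = 2352
  U: 0 + 1(88.58) = 88.58
  V: 0 + 1(307.5) = 307.5
Total out = 2887 mol; y_Q = 2352 / 2887 = 0.8146.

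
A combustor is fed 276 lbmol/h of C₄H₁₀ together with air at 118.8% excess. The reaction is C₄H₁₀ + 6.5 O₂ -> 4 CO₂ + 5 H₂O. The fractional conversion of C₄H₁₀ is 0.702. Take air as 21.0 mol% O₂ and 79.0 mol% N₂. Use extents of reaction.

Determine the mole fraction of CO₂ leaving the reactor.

Stoichiometric O₂ = 6.5 × 276 = 1794 lbmol/h; O₂ fed = 1794 × 2.188 = 3925 lbmol/h.
N₂ fed = 3925 × 79/21 = 14770 lbmol/h.
Fuel reacted = 0.702 × 276 → ξ = 193.8 lbmol/h.
Outlet (n = n₀ + ν ξ):
  C₄H₁₀: 276 − 1(193.8) = 82.25
  O₂: 3925 − 6.5(193.8) = 2666
  N₂: 14770 (inert)
  CO₂: 0 + 4(193.8) = 775
  H₂O: 0 + 5(193.8) = 968.8
Total out = 19260 lbmol/h; y_CO₂ = 775 / 19260 = 0.04024.

0.0402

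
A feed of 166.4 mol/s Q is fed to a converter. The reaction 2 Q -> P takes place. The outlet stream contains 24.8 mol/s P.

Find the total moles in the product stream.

For P: n = n₀ + 1ξ → 24.8 = 0 + 1ξ, giving ξ = 24.8 mol/s.
Outlet amounts (n = n₀ + ν ξ):
  Q: 166.4 − 2(24.8) = 116.8
  P: 0 + 1(24.8) = 24.8
Total out = 116.8 + 24.8 = 141.6 mol/s.

142 mol/s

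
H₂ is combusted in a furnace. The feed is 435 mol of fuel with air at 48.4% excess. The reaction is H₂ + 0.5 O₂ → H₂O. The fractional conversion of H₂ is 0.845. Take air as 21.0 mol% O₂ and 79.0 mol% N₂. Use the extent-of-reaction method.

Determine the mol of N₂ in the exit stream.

1210 mol

Stoichiometric O₂ = 0.5 × 435 = 217.5 mol; O₂ fed = 217.5 × 1.484 = 322.8 mol.
N₂ fed = 322.8 × 79/21 = 1214 mol.
Fuel reacted = 0.845 × 435 → ξ = 367.6 mol.
Outlet (n = n₀ + ν ξ):
  H₂: 435 − 1(367.6) = 67.43
  O₂: 322.8 − 0.5(367.6) = 139
  N₂: 1214 (inert)
  H₂O: 0 + 1(367.6) = 367.6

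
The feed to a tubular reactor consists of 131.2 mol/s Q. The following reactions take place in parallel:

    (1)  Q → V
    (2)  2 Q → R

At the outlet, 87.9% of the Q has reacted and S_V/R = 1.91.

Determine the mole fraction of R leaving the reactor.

0.29

Conversion of Q: Q consumed = 0.879 × 131.2 = 115.3 mol/s = 1ξ₁ + 2ξ₂.
Selectivity: 1ξ₁ / (1ξ₂) = 1.91 → ξ₁ = 1.91 ξ₂.
Substitute: (1·1.91 + 2) ξ₂ = 115.3 → ξ₂ = 29.49 mol/s, ξ₁ = 56.34 mol/s.
Outlet amounts (n = n₀ + Σ ν·ξ):
  Q: 131.2 − 1(56.34) − 2(29.49) = 15.88
  V: 0 + 1(56.34) = 56.34
  R: 0 + 1(29.49) = 29.49
Total out = 101.7 mol/s; y_R = 29.49 / 101.7 = 0.29.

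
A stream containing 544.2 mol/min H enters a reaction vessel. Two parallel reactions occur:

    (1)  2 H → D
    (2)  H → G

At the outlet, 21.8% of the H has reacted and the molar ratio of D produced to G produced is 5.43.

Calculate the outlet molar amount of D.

54.3 mol/min

Conversion of H: H consumed = 0.218 × 544.2 = 118.6 mol/min = 2ξ₁ + 1ξ₂.
Selectivity: 1ξ₁ / (1ξ₂) = 5.43 → ξ₁ = 5.43 ξ₂.
Substitute: (2·5.43 + 1) ξ₂ = 118.6 → ξ₂ = 10 mol/min, ξ₁ = 54.32 mol/min.
Outlet amounts (n = n₀ + Σ ν·ξ):
  H: 544.2 − 2(54.32) − 1(10) = 425.6
  D: 0 + 1(54.32) = 54.32
  G: 0 + 1(10) = 10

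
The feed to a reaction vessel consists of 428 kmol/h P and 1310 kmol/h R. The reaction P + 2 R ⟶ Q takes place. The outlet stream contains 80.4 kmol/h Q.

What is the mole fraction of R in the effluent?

0.729

For Q: n = n₀ + 1ξ → 80.4 = 0 + 1ξ, giving ξ = 80.4 kmol/h.
Outlet amounts (n = n₀ + ν ξ):
  P: 428 − 1(80.4) = 347.6
  R: 1310 − 2(80.4) = 1149
  Q: 0 + 1(80.4) = 80.4
Total out = 1577 kmol/h; y_R = 1149 / 1577 = 0.7286.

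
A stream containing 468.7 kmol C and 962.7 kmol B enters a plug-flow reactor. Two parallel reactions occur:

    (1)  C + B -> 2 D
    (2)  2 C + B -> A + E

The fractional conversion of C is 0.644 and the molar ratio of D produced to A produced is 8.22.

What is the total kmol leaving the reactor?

Conversion of C: C consumed = 0.644 × 468.7 = 301.8 kmol = 1ξ₁ + 2ξ₂.
Selectivity: 2ξ₁ / (1ξ₂) = 8.22 → ξ₁ = 4.11 ξ₂.
Substitute: (1·4.11 + 2) ξ₂ = 301.8 → ξ₂ = 49.4 kmol, ξ₁ = 203 kmol.
Outlet amounts (n = n₀ + Σ ν·ξ):
  C: 468.7 − 1(203) − 2(49.4) = 166.9
  B: 962.7 − 1(203) − 1(49.4) = 710.3
  D: 0 + 2(203) = 406.1
  A: 0 + 1(49.4) = 49.4
  E: 0 + 1(49.4) = 49.4
Total out = 166.9 + 710.3 + 406.1 + 49.4 + 49.4 = 1382 kmol.

1380 kmol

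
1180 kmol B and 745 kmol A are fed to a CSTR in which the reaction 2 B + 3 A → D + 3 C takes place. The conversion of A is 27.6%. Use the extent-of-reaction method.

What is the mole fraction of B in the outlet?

A reacted = 0.276 × 745 = 205.6 kmol; ν_A = −3, so ξ = 205.6/3 = 68.54 kmol.
Outlet amounts (n = n₀ + ν ξ):
  B: 1180 − 2(68.54) = 1043
  A: 745 − 3(68.54) = 539.4
  D: 0 + 1(68.54) = 68.54
  C: 0 + 3(68.54) = 205.6
Total out = 1856 kmol; y_B = 1043 / 1856 = 0.5618.

0.562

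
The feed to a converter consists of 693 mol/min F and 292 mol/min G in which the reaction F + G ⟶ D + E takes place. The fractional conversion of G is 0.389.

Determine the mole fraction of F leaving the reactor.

0.588

G reacted = 0.389 × 292 = 113.6 mol/min; ν_G = −1, so ξ = 113.6/1 = 113.6 mol/min.
Outlet amounts (n = n₀ + ν ξ):
  F: 693 − 1(113.6) = 579.4
  G: 292 − 1(113.6) = 178.4
  D: 0 + 1(113.6) = 113.6
  E: 0 + 1(113.6) = 113.6
Total out = 985 mol/min; y_F = 579.4 / 985 = 0.5882.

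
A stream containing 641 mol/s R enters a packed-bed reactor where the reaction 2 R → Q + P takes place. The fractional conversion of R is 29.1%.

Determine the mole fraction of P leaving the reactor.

R reacted = 0.291 × 641 = 186.5 mol/s; ν_R = −2, so ξ = 186.5/2 = 93.27 mol/s.
Outlet amounts (n = n₀ + ν ξ):
  R: 641 − 2(93.27) = 454.5
  Q: 0 + 1(93.27) = 93.27
  P: 0 + 1(93.27) = 93.27
Total out = 641 mol/s; y_P = 93.27 / 641 = 0.1455.

0.145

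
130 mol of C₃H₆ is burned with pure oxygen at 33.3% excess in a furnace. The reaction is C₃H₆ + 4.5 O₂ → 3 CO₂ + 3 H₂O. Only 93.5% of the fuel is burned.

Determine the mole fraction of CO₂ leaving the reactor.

Stoichiometric O₂ = 4.5 × 130 = 585 mol; O₂ fed = 585 × 1.333 = 779.8 mol.
Fuel reacted = 0.935 × 130 → ξ = 121.6 mol.
Outlet (n = n₀ + ν ξ):
  C₃H₆: 130 − 1(121.6) = 8.45
  O₂: 779.8 − 4.5(121.6) = 232.8
  CO₂: 0 + 3(121.6) = 364.7
  H₂O: 0 + 3(121.6) = 364.7
Total out = 970.6 mol; y_CO₂ = 364.7 / 970.6 = 0.3757.

0.376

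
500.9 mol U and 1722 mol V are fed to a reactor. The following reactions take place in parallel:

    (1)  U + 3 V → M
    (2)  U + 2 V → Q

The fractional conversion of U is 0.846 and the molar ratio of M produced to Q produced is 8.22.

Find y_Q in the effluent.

Conversion of U: U consumed = 0.846 × 500.9 = 423.8 mol = 1ξ₁ + 1ξ₂.
Selectivity: 1ξ₁ / (1ξ₂) = 8.22 → ξ₁ = 8.22 ξ₂.
Substitute: (1·8.22 + 1) ξ₂ = 423.8 → ξ₂ = 45.96 mol, ξ₁ = 377.8 mol.
Outlet amounts (n = n₀ + Σ ν·ξ):
  U: 500.9 − 1(377.8) − 1(45.96) = 77.14
  V: 1722 − 3(377.8) − 2(45.96) = 496.7
  M: 0 + 1(377.8) = 377.8
  Q: 0 + 1(45.96) = 45.96
Total out = 997.6 mol; y_Q = 45.96 / 997.6 = 0.04607.

0.0461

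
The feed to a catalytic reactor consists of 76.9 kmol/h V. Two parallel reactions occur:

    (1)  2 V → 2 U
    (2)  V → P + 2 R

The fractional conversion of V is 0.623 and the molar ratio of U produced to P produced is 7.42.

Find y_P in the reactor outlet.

0.0645

Conversion of V: V consumed = 0.623 × 76.9 = 47.91 kmol/h = 2ξ₁ + 1ξ₂.
Selectivity: 2ξ₁ / (1ξ₂) = 7.42 → ξ₁ = 3.71 ξ₂.
Substitute: (2·3.71 + 1) ξ₂ = 47.91 → ξ₂ = 5.69 kmol/h, ξ₁ = 21.11 kmol/h.
Outlet amounts (n = n₀ + Σ ν·ξ):
  V: 76.9 − 2(21.11) − 1(5.69) = 28.99
  U: 0 + 2(21.11) = 42.22
  P: 0 + 1(5.69) = 5.69
  R: 0 + 2(5.69) = 11.38
Total out = 88.28 kmol/h; y_P = 5.69 / 88.28 = 0.06445.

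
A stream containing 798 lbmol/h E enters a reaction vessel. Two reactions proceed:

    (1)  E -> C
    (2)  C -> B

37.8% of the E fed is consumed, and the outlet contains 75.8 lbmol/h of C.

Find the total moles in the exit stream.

798 lbmol/h

Conversion of E: E consumed = 1ξ₁ = 0.378 × 798 → ξ₁ = 301.6 lbmol/h.
C balance: n_C = 0 + 1ξ₁ − 1ξ₂ = 75.8 → ξ₂ = (1·301.6 − 75.8)/1 = 225.8 lbmol/h.
Outlet amounts (n = n₀ + Σ ν·ξ):
  E: 798 − 1(301.6) = 496.4
  C: 0 + 1(301.6) − 1(225.8) = 75.8
  B: 0 + 1(225.8) = 225.8
Total out = 496.4 + 75.8 + 225.8 = 798 lbmol/h.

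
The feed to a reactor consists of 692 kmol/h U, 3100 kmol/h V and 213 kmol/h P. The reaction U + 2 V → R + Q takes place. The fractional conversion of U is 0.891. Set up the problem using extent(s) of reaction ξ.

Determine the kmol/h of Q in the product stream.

U reacted = 0.891 × 692 = 616.6 kmol/h; ν_U = −1, so ξ = 616.6/1 = 616.6 kmol/h.
Outlet amounts (n = n₀ + ν ξ):
  U: 692 − 1(616.6) = 75.43
  V: 3100 − 2(616.6) = 1867
  R: 0 + 1(616.6) = 616.6
  Q: 0 + 1(616.6) = 616.6
  P: 213 (inert)

617 kmol/h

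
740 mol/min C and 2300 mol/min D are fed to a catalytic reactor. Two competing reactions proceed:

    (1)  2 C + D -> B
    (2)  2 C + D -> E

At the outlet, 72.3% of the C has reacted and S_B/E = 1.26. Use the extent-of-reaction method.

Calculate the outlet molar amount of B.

Conversion of C: C consumed = 0.723 × 740 = 535 mol/min = 2ξ₁ + 2ξ₂.
Selectivity: 1ξ₁ / (1ξ₂) = 1.26 → ξ₁ = 1.26 ξ₂.
Substitute: (2·1.26 + 2) ξ₂ = 535 → ξ₂ = 118.4 mol/min, ξ₁ = 149.1 mol/min.
Outlet amounts (n = n₀ + Σ ν·ξ):
  C: 740 − 2(149.1) − 2(118.4) = 205
  D: 2300 − 1(149.1) − 1(118.4) = 2032
  B: 0 + 1(149.1) = 149.1
  E: 0 + 1(118.4) = 118.4

149 mol/min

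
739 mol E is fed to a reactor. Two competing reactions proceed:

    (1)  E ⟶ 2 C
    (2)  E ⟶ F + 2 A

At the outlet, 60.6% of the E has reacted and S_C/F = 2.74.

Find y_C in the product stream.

0.376

Conversion of E: E consumed = 0.606 × 739 = 447.8 mol = 1ξ₁ + 1ξ₂.
Selectivity: 2ξ₁ / (1ξ₂) = 2.74 → ξ₁ = 1.37 ξ₂.
Substitute: (1·1.37 + 1) ξ₂ = 447.8 → ξ₂ = 189 mol, ξ₁ = 258.9 mol.
Outlet amounts (n = n₀ + Σ ν·ξ):
  E: 739 − 1(258.9) − 1(189) = 291.2
  C: 0 + 2(258.9) = 517.7
  F: 0 + 1(189) = 189
  A: 0 + 2(189) = 377.9
Total out = 1376 mol; y_C = 517.7 / 1376 = 0.3763.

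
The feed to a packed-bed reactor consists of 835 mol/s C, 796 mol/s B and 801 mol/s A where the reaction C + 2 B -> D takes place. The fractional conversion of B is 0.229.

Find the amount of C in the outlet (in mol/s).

744 mol/s

B reacted = 0.229 × 796 = 182.3 mol/s; ν_B = −2, so ξ = 182.3/2 = 91.14 mol/s.
Outlet amounts (n = n₀ + ν ξ):
  C: 835 − 1(91.14) = 743.9
  B: 796 − 2(91.14) = 613.7
  D: 0 + 1(91.14) = 91.14
  A: 801 (inert)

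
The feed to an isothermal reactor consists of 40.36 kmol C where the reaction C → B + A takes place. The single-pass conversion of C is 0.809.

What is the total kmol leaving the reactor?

73 kmol

C reacted = 0.809 × 40.36 = 32.65 kmol; ν_C = −1, so ξ = 32.65/1 = 32.65 kmol.
Outlet amounts (n = n₀ + ν ξ):
  C: 40.36 − 1(32.65) = 7.709
  B: 0 + 1(32.65) = 32.65
  A: 0 + 1(32.65) = 32.65
Total out = 7.709 + 32.65 + 32.65 = 73.01 kmol.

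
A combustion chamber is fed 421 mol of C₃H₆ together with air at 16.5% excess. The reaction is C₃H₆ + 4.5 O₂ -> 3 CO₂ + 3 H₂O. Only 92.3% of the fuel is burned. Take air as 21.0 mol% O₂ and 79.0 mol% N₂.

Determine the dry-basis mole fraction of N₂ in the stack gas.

Stoichiometric O₂ = 4.5 × 421 = 1894 mol; O₂ fed = 1894 × 1.165 = 2207 mol.
N₂ fed = 2207 × 79/21 = 8303 mol.
Fuel reacted = 0.923 × 421 → ξ = 388.6 mol.
Outlet (n = n₀ + ν ξ):
  C₃H₆: 421 − 1(388.6) = 32.42
  O₂: 2207 − 4.5(388.6) = 458.5
  N₂: 8303 (inert)
  CO₂: 0 + 3(388.6) = 1166
  H₂O: 0 + 3(388.6) = 1166
Dry total = 9960 mol; y_N₂ (dry) = 8303 / 9960 = 0.8337.

0.834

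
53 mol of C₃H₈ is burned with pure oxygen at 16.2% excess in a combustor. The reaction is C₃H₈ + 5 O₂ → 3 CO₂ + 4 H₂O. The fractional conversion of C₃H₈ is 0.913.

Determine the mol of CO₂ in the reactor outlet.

145 mol

Stoichiometric O₂ = 5 × 53 = 265 mol; O₂ fed = 265 × 1.162 = 307.9 mol.
Fuel reacted = 0.913 × 53 → ξ = 48.39 mol.
Outlet (n = n₀ + ν ξ):
  C₃H₈: 53 − 1(48.39) = 4.611
  O₂: 307.9 − 5(48.39) = 65.98
  CO₂: 0 + 3(48.39) = 145.2
  H₂O: 0 + 4(48.39) = 193.6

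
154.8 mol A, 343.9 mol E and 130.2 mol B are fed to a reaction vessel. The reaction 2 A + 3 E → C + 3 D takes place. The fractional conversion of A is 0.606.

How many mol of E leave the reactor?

203 mol

A reacted = 0.606 × 154.8 = 93.81 mol; ν_A = −2, so ξ = 93.81/2 = 46.9 mol.
Outlet amounts (n = n₀ + ν ξ):
  A: 154.8 − 2(46.9) = 60.99
  E: 343.9 − 3(46.9) = 203.2
  C: 0 + 1(46.9) = 46.9
  D: 0 + 3(46.9) = 140.7
  B: 130.2 (inert)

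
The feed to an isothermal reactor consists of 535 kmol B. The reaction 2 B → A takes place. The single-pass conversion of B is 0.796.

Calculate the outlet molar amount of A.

B reacted = 0.796 × 535 = 425.9 kmol; ν_B = −2, so ξ = 425.9/2 = 212.9 kmol.
Outlet amounts (n = n₀ + ν ξ):
  B: 535 − 2(212.9) = 109.1
  A: 0 + 1(212.9) = 212.9

213 kmol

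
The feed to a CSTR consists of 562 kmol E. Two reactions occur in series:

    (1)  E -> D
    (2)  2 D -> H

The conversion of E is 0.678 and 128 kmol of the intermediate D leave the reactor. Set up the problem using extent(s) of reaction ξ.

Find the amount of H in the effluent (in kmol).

127 kmol

Conversion of E: E consumed = 1ξ₁ = 0.678 × 562 → ξ₁ = 381 kmol.
D balance: n_D = 0 + 1ξ₁ − 2ξ₂ = 128 → ξ₂ = (1·381 − 128)/2 = 126.5 kmol.
Outlet amounts (n = n₀ + Σ ν·ξ):
  E: 562 − 1(381) = 181
  D: 0 + 1(381) − 2(126.5) = 128
  H: 0 + 1(126.5) = 126.5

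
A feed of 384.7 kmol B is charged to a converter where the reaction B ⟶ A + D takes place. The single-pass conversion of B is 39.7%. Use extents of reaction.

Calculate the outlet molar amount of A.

B reacted = 0.397 × 384.7 = 152.7 kmol; ν_B = −1, so ξ = 152.7/1 = 152.7 kmol.
Outlet amounts (n = n₀ + ν ξ):
  B: 384.7 − 1(152.7) = 232
  A: 0 + 1(152.7) = 152.7
  D: 0 + 1(152.7) = 152.7

153 kmol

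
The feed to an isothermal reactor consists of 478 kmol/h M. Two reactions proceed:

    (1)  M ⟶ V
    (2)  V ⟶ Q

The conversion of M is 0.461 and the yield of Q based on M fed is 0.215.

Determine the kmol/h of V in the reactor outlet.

118 kmol/h

Conversion of M: M consumed = 1ξ₁ = 0.461 × 478 → ξ₁ = 220.4 kmol/h.
Yield of Q: 1ξ₂ / 478 = 0.215 → ξ₂ = 102.8 kmol/h.
Outlet amounts (n = n₀ + Σ ν·ξ):
  M: 478 − 1(220.4) = 257.6
  V: 0 + 1(220.4) − 1(102.8) = 117.6
  Q: 0 + 1(102.8) = 102.8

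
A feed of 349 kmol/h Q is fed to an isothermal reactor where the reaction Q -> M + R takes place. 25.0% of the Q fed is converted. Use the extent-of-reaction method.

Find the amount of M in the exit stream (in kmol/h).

87.2 kmol/h

Q reacted = 0.25 × 349 = 87.25 kmol/h; ν_Q = −1, so ξ = 87.25/1 = 87.25 kmol/h.
Outlet amounts (n = n₀ + ν ξ):
  Q: 349 − 1(87.25) = 261.8
  M: 0 + 1(87.25) = 87.25
  R: 0 + 1(87.25) = 87.25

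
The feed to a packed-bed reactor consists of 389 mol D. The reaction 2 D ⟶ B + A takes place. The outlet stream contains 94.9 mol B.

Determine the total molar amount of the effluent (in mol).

For B: n = n₀ + 1ξ → 94.9 = 0 + 1ξ, giving ξ = 94.9 mol.
Outlet amounts (n = n₀ + ν ξ):
  D: 389 − 2(94.9) = 199.2
  B: 0 + 1(94.9) = 94.9
  A: 0 + 1(94.9) = 94.9
Total out = 199.2 + 94.9 + 94.9 = 389 mol.

389 mol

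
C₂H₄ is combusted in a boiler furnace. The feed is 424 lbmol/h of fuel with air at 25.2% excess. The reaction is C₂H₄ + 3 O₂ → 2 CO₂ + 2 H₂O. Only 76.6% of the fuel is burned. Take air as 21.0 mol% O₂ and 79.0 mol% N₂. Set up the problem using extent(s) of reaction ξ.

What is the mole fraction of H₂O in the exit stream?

0.0811

Stoichiometric O₂ = 3 × 424 = 1272 lbmol/h; O₂ fed = 1272 × 1.252 = 1593 lbmol/h.
N₂ fed = 1593 × 79/21 = 5991 lbmol/h.
Fuel reacted = 0.766 × 424 → ξ = 324.8 lbmol/h.
Outlet (n = n₀ + ν ξ):
  C₂H₄: 424 − 1(324.8) = 99.22
  O₂: 1593 − 3(324.8) = 618.2
  N₂: 5991 (inert)
  CO₂: 0 + 2(324.8) = 649.6
  H₂O: 0 + 2(324.8) = 649.6
Total out = 8008 lbmol/h; y_H₂O = 649.6 / 8008 = 0.08112.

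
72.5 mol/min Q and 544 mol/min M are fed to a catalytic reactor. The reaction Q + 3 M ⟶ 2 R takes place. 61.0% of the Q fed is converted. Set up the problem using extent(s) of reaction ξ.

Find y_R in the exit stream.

0.168

Q reacted = 0.61 × 72.5 = 44.23 mol/min; ν_Q = −1, so ξ = 44.23/1 = 44.23 mol/min.
Outlet amounts (n = n₀ + ν ξ):
  Q: 72.5 − 1(44.23) = 28.27
  M: 544 − 3(44.23) = 411.3
  R: 0 + 2(44.23) = 88.45
Total out = 528 mol/min; y_R = 88.45 / 528 = 0.1675.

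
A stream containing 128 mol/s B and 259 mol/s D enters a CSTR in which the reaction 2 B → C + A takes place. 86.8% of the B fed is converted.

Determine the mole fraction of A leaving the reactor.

B reacted = 0.868 × 128 = 111.1 mol/s; ν_B = −2, so ξ = 111.1/2 = 55.55 mol/s.
Outlet amounts (n = n₀ + ν ξ):
  B: 128 − 2(55.55) = 16.9
  C: 0 + 1(55.55) = 55.55
  A: 0 + 1(55.55) = 55.55
  D: 259 (inert)
Total out = 387 mol/s; y_A = 55.55 / 387 = 0.1435.

0.144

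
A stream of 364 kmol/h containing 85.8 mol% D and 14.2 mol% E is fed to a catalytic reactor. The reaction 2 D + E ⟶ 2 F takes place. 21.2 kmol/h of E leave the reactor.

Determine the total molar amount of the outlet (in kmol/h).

334 kmol/h

For E: n = n₀ − 1ξ → 21.2 = 51.69 − 1ξ, giving ξ = 30.49 kmol/h.
Outlet amounts (n = n₀ + ν ξ):
  D: 312.3 − 2(30.49) = 251.3
  E: 51.69 − 1(30.49) = 21.2
  F: 0 + 2(30.49) = 60.98
Total out = 251.3 + 21.2 + 60.98 = 333.5 kmol/h.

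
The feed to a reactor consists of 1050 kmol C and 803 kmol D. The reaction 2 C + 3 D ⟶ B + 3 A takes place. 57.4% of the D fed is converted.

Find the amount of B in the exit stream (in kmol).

D reacted = 0.574 × 803 = 460.9 kmol; ν_D = −3, so ξ = 460.9/3 = 153.6 kmol.
Outlet amounts (n = n₀ + ν ξ):
  C: 1050 − 2(153.6) = 742.7
  D: 803 − 3(153.6) = 342.1
  B: 0 + 1(153.6) = 153.6
  A: 0 + 3(153.6) = 460.9

154 kmol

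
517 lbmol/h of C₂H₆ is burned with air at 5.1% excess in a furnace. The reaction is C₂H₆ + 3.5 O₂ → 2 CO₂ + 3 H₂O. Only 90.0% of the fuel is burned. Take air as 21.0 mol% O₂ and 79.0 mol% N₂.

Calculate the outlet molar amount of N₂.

7150 lbmol/h

Stoichiometric O₂ = 3.5 × 517 = 1810 lbmol/h; O₂ fed = 1810 × 1.051 = 1902 lbmol/h.
N₂ fed = 1902 × 79/21 = 7154 lbmol/h.
Fuel reacted = 0.9 × 517 → ξ = 465.3 lbmol/h.
Outlet (n = n₀ + ν ξ):
  C₂H₆: 517 − 1(465.3) = 51.7
  O₂: 1902 − 3.5(465.3) = 273.2
  N₂: 7154 (inert)
  CO₂: 0 + 2(465.3) = 930.6
  H₂O: 0 + 3(465.3) = 1396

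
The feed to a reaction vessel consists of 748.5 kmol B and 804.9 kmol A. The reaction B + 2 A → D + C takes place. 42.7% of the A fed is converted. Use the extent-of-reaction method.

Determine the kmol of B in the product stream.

577 kmol

A reacted = 0.427 × 804.9 = 343.7 kmol; ν_A = −2, so ξ = 343.7/2 = 171.8 kmol.
Outlet amounts (n = n₀ + ν ξ):
  B: 748.5 − 1(171.8) = 576.7
  A: 804.9 − 2(171.8) = 461.2
  D: 0 + 1(171.8) = 171.8
  C: 0 + 1(171.8) = 171.8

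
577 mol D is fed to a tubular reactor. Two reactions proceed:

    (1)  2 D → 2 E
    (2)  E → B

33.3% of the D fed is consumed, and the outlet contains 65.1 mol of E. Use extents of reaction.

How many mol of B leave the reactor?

127 mol

Conversion of D: D consumed = 2ξ₁ = 0.333 × 577 → ξ₁ = 96.07 mol.
E balance: n_E = 0 + 2ξ₁ − 1ξ₂ = 65.1 → ξ₂ = (2·96.07 − 65.1)/1 = 127 mol.
Outlet amounts (n = n₀ + Σ ν·ξ):
  D: 577 − 2(96.07) = 384.9
  E: 0 + 2(96.07) − 1(127) = 65.1
  B: 0 + 1(127) = 127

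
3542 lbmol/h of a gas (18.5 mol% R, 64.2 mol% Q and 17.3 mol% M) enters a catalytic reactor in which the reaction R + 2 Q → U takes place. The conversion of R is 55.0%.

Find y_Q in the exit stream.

R reacted = 0.55 × 655.3 = 360.4 lbmol/h; ν_R = −1, so ξ = 360.4/1 = 360.4 lbmol/h.
Outlet amounts (n = n₀ + ν ξ):
  R: 655.3 − 1(360.4) = 294.9
  Q: 2274 − 2(360.4) = 1553
  U: 0 + 1(360.4) = 360.4
  M: 612.8 (inert)
Total out = 2821 lbmol/h; y_Q = 1553 / 2821 = 0.5505.

0.551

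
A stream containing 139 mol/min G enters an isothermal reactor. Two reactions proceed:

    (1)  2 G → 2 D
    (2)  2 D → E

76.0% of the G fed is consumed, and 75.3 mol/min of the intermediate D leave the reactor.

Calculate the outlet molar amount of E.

Conversion of G: G consumed = 2ξ₁ = 0.76 × 139 → ξ₁ = 52.82 mol/min.
D balance: n_D = 0 + 2ξ₁ − 2ξ₂ = 75.3 → ξ₂ = (2·52.82 − 75.3)/2 = 15.17 mol/min.
Outlet amounts (n = n₀ + Σ ν·ξ):
  G: 139 − 2(52.82) = 33.36
  D: 0 + 2(52.82) − 2(15.17) = 75.3
  E: 0 + 1(15.17) = 15.17

15.2 mol/min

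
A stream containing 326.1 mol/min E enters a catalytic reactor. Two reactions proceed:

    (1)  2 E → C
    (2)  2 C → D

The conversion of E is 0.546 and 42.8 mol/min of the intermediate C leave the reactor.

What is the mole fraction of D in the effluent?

0.108

Conversion of E: E consumed = 2ξ₁ = 0.546 × 326.1 → ξ₁ = 89.03 mol/min.
C balance: n_C = 0 + 1ξ₁ − 2ξ₂ = 42.8 → ξ₂ = (1·89.03 − 42.8)/2 = 23.11 mol/min.
Outlet amounts (n = n₀ + Σ ν·ξ):
  E: 326.1 − 2(89.03) = 148
  C: 0 + 1(89.03) − 2(23.11) = 42.8
  D: 0 + 1(23.11) = 23.11
Total out = 214 mol/min; y_D = 23.11 / 214 = 0.108.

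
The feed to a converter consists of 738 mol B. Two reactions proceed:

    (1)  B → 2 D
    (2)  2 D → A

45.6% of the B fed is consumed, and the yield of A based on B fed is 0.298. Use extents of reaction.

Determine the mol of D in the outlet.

233 mol

Conversion of B: B consumed = 1ξ₁ = 0.456 × 738 → ξ₁ = 336.5 mol.
Yield of A: 1ξ₂ / 738 = 0.298 → ξ₂ = 219.9 mol.
Outlet amounts (n = n₀ + Σ ν·ξ):
  B: 738 − 1(336.5) = 401.5
  D: 0 + 2(336.5) − 2(219.9) = 233.2
  A: 0 + 1(219.9) = 219.9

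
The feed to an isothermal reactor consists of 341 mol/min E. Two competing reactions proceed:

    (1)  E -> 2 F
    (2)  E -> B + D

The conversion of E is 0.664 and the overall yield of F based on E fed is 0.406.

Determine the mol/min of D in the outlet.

157 mol/min

Yield of F: 2ξ₁ / 341 = 0.406 → ξ₁ = 69.22 mol/min.
Conversion of E: 1ξ₁ + 1ξ₂ = 0.664 × 341 = 226.4 → ξ₂ = 157.2 mol/min.
Outlet amounts (n = n₀ + Σ ν·ξ):
  E: 341 − 1(69.22) − 1(157.2) = 114.6
  F: 0 + 2(69.22) = 138.4
  B: 0 + 1(157.2) = 157.2
  D: 0 + 1(157.2) = 157.2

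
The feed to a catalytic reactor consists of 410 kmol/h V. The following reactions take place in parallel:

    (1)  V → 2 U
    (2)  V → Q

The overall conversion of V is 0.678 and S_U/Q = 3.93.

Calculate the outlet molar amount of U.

368 kmol/h

Conversion of V: V consumed = 0.678 × 410 = 278 kmol/h = 1ξ₁ + 1ξ₂.
Selectivity: 2ξ₁ / (1ξ₂) = 3.93 → ξ₁ = 1.965 ξ₂.
Substitute: (1·1.965 + 1) ξ₂ = 278 → ξ₂ = 93.75 kmol/h, ξ₁ = 184.2 kmol/h.
Outlet amounts (n = n₀ + Σ ν·ξ):
  V: 410 − 1(184.2) − 1(93.75) = 132
  U: 0 + 2(184.2) = 368.5
  Q: 0 + 1(93.75) = 93.75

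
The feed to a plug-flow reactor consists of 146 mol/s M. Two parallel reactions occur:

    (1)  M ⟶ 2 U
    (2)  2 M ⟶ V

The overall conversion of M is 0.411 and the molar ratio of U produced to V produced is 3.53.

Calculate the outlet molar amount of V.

Conversion of M: M consumed = 0.411 × 146 = 60.01 mol/s = 1ξ₁ + 2ξ₂.
Selectivity: 2ξ₁ / (1ξ₂) = 3.53 → ξ₁ = 1.765 ξ₂.
Substitute: (1·1.765 + 2) ξ₂ = 60.01 → ξ₂ = 15.94 mol/s, ξ₁ = 28.13 mol/s.
Outlet amounts (n = n₀ + Σ ν·ξ):
  M: 146 − 1(28.13) − 2(15.94) = 85.99
  U: 0 + 2(28.13) = 56.26
  V: 0 + 1(15.94) = 15.94

15.9 mol/s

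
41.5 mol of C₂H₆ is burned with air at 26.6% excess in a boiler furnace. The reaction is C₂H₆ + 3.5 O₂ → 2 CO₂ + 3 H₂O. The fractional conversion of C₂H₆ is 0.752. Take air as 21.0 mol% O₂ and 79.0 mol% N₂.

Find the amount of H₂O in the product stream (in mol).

93.6 mol

Stoichiometric O₂ = 3.5 × 41.5 = 145.2 mol; O₂ fed = 145.2 × 1.266 = 183.9 mol.
N₂ fed = 183.9 × 79/21 = 691.8 mol.
Fuel reacted = 0.752 × 41.5 → ξ = 31.21 mol.
Outlet (n = n₀ + ν ξ):
  C₂H₆: 41.5 − 1(31.21) = 10.29
  O₂: 183.9 − 3.5(31.21) = 74.66
  N₂: 691.8 (inert)
  CO₂: 0 + 2(31.21) = 62.42
  H₂O: 0 + 3(31.21) = 93.62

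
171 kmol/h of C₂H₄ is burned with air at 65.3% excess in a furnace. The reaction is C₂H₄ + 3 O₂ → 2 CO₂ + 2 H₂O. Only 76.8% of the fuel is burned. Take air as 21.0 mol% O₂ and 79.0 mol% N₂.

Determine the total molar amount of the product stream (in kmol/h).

Stoichiometric O₂ = 3 × 171 = 513 kmol/h; O₂ fed = 513 × 1.653 = 848 kmol/h.
N₂ fed = 848 × 79/21 = 3190 kmol/h.
Fuel reacted = 0.768 × 171 → ξ = 131.3 kmol/h.
Outlet (n = n₀ + ν ξ):
  C₂H₄: 171 − 1(131.3) = 39.67
  O₂: 848 − 3(131.3) = 454
  N₂: 3190 (inert)
  CO₂: 0 + 2(131.3) = 262.7
  H₂O: 0 + 2(131.3) = 262.7
Total out = 39.67 + 454 + 3190 + 262.7 + 262.7 = 4209 kmol/h.

4210 kmol/h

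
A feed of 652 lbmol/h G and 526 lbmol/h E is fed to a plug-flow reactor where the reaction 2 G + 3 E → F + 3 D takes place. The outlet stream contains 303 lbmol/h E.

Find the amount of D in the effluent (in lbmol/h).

For E: n = n₀ − 3ξ → 303 = 526 − 3ξ, giving ξ = 74.33 lbmol/h.
Outlet amounts (n = n₀ + ν ξ):
  G: 652 − 2(74.33) = 503.3
  E: 526 − 3(74.33) = 303
  F: 0 + 1(74.33) = 74.33
  D: 0 + 3(74.33) = 223

223 lbmol/h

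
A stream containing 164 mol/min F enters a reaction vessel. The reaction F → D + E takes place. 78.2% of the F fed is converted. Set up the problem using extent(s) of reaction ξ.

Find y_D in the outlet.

F reacted = 0.782 × 164 = 128.2 mol/min; ν_F = −1, so ξ = 128.2/1 = 128.2 mol/min.
Outlet amounts (n = n₀ + ν ξ):
  F: 164 − 1(128.2) = 35.75
  D: 0 + 1(128.2) = 128.2
  E: 0 + 1(128.2) = 128.2
Total out = 292.2 mol/min; y_D = 128.2 / 292.2 = 0.4388.

0.439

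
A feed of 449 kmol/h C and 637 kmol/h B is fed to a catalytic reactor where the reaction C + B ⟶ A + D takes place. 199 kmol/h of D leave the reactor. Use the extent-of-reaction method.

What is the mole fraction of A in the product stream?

0.183

For D: n = n₀ + 1ξ → 199 = 0 + 1ξ, giving ξ = 199 kmol/h.
Outlet amounts (n = n₀ + ν ξ):
  C: 449 − 1(199) = 250
  B: 637 − 1(199) = 438
  A: 0 + 1(199) = 199
  D: 0 + 1(199) = 199
Total out = 1086 kmol/h; y_A = 199 / 1086 = 0.1832.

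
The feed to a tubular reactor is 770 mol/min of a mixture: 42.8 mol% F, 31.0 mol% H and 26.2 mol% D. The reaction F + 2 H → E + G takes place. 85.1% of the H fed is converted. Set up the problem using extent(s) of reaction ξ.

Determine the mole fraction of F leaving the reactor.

H reacted = 0.851 × 238.7 = 203.1 mol/min; ν_H = −2, so ξ = 203.1/2 = 101.6 mol/min.
Outlet amounts (n = n₀ + ν ξ):
  F: 329.6 − 1(101.6) = 228
  H: 238.7 − 2(101.6) = 35.57
  E: 0 + 1(101.6) = 101.6
  G: 0 + 1(101.6) = 101.6
  D: 201.7 (inert)
Total out = 668.4 mol/min; y_F = 228 / 668.4 = 0.3411.

0.341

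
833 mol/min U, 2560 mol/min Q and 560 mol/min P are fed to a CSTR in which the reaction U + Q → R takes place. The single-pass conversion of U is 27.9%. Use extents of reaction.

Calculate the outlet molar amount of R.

232 mol/min

U reacted = 0.279 × 833 = 232.4 mol/min; ν_U = −1, so ξ = 232.4/1 = 232.4 mol/min.
Outlet amounts (n = n₀ + ν ξ):
  U: 833 − 1(232.4) = 600.6
  Q: 2560 − 1(232.4) = 2328
  R: 0 + 1(232.4) = 232.4
  P: 560 (inert)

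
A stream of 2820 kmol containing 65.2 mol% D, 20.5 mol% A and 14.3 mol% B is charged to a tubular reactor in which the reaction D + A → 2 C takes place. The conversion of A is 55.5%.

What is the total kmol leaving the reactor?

A reacted = 0.555 × 578.1 = 320.8 kmol; ν_A = −1, so ξ = 320.8/1 = 320.8 kmol.
Outlet amounts (n = n₀ + ν ξ):
  D: 1839 − 1(320.8) = 1518
  A: 578.1 − 1(320.8) = 257.3
  C: 0 + 2(320.8) = 641.7
  B: 403.3 (inert)
Total out = 1518 + 257.3 + 641.7 + 403.3 = 2820 kmol.

2820 kmol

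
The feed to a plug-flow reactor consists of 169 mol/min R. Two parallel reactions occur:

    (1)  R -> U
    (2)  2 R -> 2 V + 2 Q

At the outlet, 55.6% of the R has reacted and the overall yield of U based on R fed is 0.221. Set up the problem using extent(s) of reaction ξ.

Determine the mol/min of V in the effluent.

56.6 mol/min

Yield of U: 1ξ₁ / 169 = 0.221 → ξ₁ = 37.35 mol/min.
Conversion of R: 1ξ₁ + 2ξ₂ = 0.556 × 169 = 93.96 → ξ₂ = 28.31 mol/min.
Outlet amounts (n = n₀ + Σ ν·ξ):
  R: 169 − 1(37.35) − 2(28.31) = 75.04
  U: 0 + 1(37.35) = 37.35
  V: 0 + 2(28.31) = 56.62
  Q: 0 + 2(28.31) = 56.62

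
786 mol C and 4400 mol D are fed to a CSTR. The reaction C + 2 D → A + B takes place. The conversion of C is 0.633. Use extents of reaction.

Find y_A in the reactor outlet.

0.106

C reacted = 0.633 × 786 = 497.5 mol; ν_C = −1, so ξ = 497.5/1 = 497.5 mol.
Outlet amounts (n = n₀ + ν ξ):
  C: 786 − 1(497.5) = 288.5
  D: 4400 − 2(497.5) = 3405
  A: 0 + 1(497.5) = 497.5
  B: 0 + 1(497.5) = 497.5
Total out = 4688 mol; y_A = 497.5 / 4688 = 0.1061.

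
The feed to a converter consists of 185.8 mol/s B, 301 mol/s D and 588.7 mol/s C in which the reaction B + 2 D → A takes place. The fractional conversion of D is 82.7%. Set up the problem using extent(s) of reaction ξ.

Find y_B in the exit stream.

D reacted = 0.827 × 301 = 248.9 mol/s; ν_D = −2, so ξ = 248.9/2 = 124.5 mol/s.
Outlet amounts (n = n₀ + ν ξ):
  B: 185.8 − 1(124.5) = 61.34
  D: 301 − 2(124.5) = 52.07
  A: 0 + 1(124.5) = 124.5
  C: 588.7 (inert)
Total out = 826.6 mol/s; y_B = 61.34 / 826.6 = 0.07421.

0.0742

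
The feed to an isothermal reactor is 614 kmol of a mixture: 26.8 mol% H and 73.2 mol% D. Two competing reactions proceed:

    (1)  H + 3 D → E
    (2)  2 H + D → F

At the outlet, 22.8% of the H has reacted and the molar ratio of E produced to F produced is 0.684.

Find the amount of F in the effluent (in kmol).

Conversion of H: H consumed = 0.228 × 164.6 = 37.52 kmol = 1ξ₁ + 2ξ₂.
Selectivity: 1ξ₁ / (1ξ₂) = 0.684 → ξ₁ = 0.684 ξ₂.
Substitute: (1·0.684 + 2) ξ₂ = 37.52 → ξ₂ = 13.98 kmol, ξ₁ = 9.561 kmol.
Outlet amounts (n = n₀ + Σ ν·ξ):
  H: 164.6 − 1(9.561) − 2(13.98) = 127
  D: 449.4 − 3(9.561) − 1(13.98) = 406.8
  E: 0 + 1(9.561) = 9.561
  F: 0 + 1(13.98) = 13.98

14 kmol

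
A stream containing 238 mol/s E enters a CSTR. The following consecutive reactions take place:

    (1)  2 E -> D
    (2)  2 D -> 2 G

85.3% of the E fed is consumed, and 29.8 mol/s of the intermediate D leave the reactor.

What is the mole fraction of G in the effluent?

0.525

Conversion of E: E consumed = 2ξ₁ = 0.853 × 238 → ξ₁ = 101.5 mol/s.
D balance: n_D = 0 + 1ξ₁ − 2ξ₂ = 29.8 → ξ₂ = (1·101.5 − 29.8)/2 = 35.85 mol/s.
Outlet amounts (n = n₀ + Σ ν·ξ):
  E: 238 − 2(101.5) = 34.99
  D: 0 + 1(101.5) − 2(35.85) = 29.8
  G: 0 + 2(35.85) = 71.71
Total out = 136.5 mol/s; y_G = 71.71 / 136.5 = 0.5254.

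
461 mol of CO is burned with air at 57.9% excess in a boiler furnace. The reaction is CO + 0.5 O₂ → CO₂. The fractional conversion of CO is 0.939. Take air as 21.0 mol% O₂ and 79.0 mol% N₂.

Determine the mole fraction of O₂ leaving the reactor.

Stoichiometric O₂ = 0.5 × 461 = 230.5 mol; O₂ fed = 230.5 × 1.579 = 364 mol.
N₂ fed = 364 × 79/21 = 1369 mol.
Fuel reacted = 0.939 × 461 → ξ = 432.9 mol.
Outlet (n = n₀ + ν ξ):
  CO: 461 − 1(432.9) = 28.12
  O₂: 364 − 0.5(432.9) = 147.5
  N₂: 1369 (inert)
  CO₂: 0 + 1(432.9) = 432.9
Total out = 1978 mol; y_O₂ = 147.5 / 1978 = 0.07459.

0.0746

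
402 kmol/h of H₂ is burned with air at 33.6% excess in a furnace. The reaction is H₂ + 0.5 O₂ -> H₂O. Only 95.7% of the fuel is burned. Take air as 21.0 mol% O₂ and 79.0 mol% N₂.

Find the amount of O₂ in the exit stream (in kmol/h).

76.2 kmol/h

Stoichiometric O₂ = 0.5 × 402 = 201 kmol/h; O₂ fed = 201 × 1.336 = 268.5 kmol/h.
N₂ fed = 268.5 × 79/21 = 1010 kmol/h.
Fuel reacted = 0.957 × 402 → ξ = 384.7 kmol/h.
Outlet (n = n₀ + ν ξ):
  H₂: 402 − 1(384.7) = 17.29
  O₂: 268.5 − 0.5(384.7) = 76.18
  N₂: 1010 (inert)
  H₂O: 0 + 1(384.7) = 384.7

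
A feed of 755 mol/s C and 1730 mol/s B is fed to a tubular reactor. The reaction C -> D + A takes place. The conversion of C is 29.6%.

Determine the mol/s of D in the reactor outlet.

223 mol/s

C reacted = 0.296 × 755 = 223.5 mol/s; ν_C = −1, so ξ = 223.5/1 = 223.5 mol/s.
Outlet amounts (n = n₀ + ν ξ):
  C: 755 − 1(223.5) = 531.5
  D: 0 + 1(223.5) = 223.5
  A: 0 + 1(223.5) = 223.5
  B: 1730 (inert)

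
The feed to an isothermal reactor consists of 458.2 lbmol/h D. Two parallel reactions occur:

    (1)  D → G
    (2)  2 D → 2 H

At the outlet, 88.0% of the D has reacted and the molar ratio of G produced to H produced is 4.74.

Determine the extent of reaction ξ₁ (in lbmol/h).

Conversion of D: D consumed = 0.88 × 458.2 = 403.2 lbmol/h = 1ξ₁ + 2ξ₂.
Selectivity: 1ξ₁ / (2ξ₂) = 4.74 → ξ₁ = 9.48 ξ₂.
Substitute: (1·9.48 + 2) ξ₂ = 403.2 → ξ₂ = 35.12 lbmol/h, ξ₁ = 333 lbmol/h.
Outlet amounts (n = n₀ + Σ ν·ξ):
  D: 458.2 − 1(333) − 2(35.12) = 54.98
  G: 0 + 1(333) = 333
  H: 0 + 2(35.12) = 70.25

ξ₁ = 333 lbmol/h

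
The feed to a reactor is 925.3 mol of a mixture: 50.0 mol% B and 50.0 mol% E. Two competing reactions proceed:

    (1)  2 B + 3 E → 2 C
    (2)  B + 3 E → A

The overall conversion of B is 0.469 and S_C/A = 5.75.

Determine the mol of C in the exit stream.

185 mol

Conversion of B: B consumed = 0.469 × 462.6 = 217 mol = 2ξ₁ + 1ξ₂.
Selectivity: 2ξ₁ / (1ξ₂) = 5.75 → ξ₁ = 2.875 ξ₂.
Substitute: (2·2.875 + 1) ξ₂ = 217 → ξ₂ = 32.15 mol, ξ₁ = 92.42 mol.
Outlet amounts (n = n₀ + Σ ν·ξ):
  B: 462.6 − 2(92.42) − 1(32.15) = 245.7
  E: 462.6 − 3(92.42) − 3(32.15) = 88.96
  C: 0 + 2(92.42) = 184.8
  A: 0 + 1(32.15) = 32.15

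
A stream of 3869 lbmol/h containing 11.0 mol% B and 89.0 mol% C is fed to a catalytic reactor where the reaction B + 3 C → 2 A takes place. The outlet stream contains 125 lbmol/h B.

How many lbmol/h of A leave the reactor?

For B: n = n₀ − 1ξ → 125 = 425.6 − 1ξ, giving ξ = 300.6 lbmol/h.
Outlet amounts (n = n₀ + ν ξ):
  B: 425.6 − 1(300.6) = 125
  C: 3443 − 3(300.6) = 2542
  A: 0 + 2(300.6) = 601.2

601 lbmol/h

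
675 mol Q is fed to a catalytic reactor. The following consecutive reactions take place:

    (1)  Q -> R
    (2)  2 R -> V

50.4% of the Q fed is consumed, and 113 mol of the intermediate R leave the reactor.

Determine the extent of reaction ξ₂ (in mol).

ξ₂ = 114 mol

Conversion of Q: Q consumed = 1ξ₁ = 0.504 × 675 → ξ₁ = 340.2 mol.
R balance: n_R = 0 + 1ξ₁ − 2ξ₂ = 113 → ξ₂ = (1·340.2 − 113)/2 = 113.6 mol.
Outlet amounts (n = n₀ + Σ ν·ξ):
  Q: 675 − 1(340.2) = 334.8
  R: 0 + 1(340.2) − 2(113.6) = 113
  V: 0 + 1(113.6) = 113.6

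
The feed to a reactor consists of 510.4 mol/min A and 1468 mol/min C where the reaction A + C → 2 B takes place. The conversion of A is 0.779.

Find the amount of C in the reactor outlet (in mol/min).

A reacted = 0.779 × 510.4 = 397.6 mol/min; ν_A = −1, so ξ = 397.6/1 = 397.6 mol/min.
Outlet amounts (n = n₀ + ν ξ):
  A: 510.4 − 1(397.6) = 112.8
  C: 1468 − 1(397.6) = 1070
  B: 0 + 2(397.6) = 795.2

1070 mol/min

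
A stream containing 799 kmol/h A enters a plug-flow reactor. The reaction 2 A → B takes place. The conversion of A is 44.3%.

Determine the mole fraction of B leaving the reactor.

A reacted = 0.443 × 799 = 354 kmol/h; ν_A = −2, so ξ = 354/2 = 177 kmol/h.
Outlet amounts (n = n₀ + ν ξ):
  A: 799 − 2(177) = 445
  B: 0 + 1(177) = 177
Total out = 622 kmol/h; y_B = 177 / 622 = 0.2845.

0.285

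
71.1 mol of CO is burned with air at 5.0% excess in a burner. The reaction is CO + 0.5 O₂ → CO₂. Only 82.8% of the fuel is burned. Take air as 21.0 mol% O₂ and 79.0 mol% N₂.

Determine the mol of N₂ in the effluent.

Stoichiometric O₂ = 0.5 × 71.1 = 35.55 mol; O₂ fed = 35.55 × 1.050 = 37.33 mol.
N₂ fed = 37.33 × 79/21 = 140.4 mol.
Fuel reacted = 0.828 × 71.1 → ξ = 58.87 mol.
Outlet (n = n₀ + ν ξ):
  CO: 71.1 − 1(58.87) = 12.23
  O₂: 37.33 − 0.5(58.87) = 7.892
  N₂: 140.4 (inert)
  CO₂: 0 + 1(58.87) = 58.87

140 mol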